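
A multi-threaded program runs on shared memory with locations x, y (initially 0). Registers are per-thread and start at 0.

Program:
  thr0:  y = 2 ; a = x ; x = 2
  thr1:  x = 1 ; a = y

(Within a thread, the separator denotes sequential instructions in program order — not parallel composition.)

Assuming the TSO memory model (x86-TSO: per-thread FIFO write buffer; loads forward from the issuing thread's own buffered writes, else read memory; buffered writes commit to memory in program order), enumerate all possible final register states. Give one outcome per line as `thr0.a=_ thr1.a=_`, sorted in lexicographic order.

outcome vector order: (thr0.a,thr1.a)
|TSO outcomes| = 4

thr0.a=0 thr1.a=0
thr0.a=0 thr1.a=2
thr0.a=1 thr1.a=0
thr0.a=1 thr1.a=2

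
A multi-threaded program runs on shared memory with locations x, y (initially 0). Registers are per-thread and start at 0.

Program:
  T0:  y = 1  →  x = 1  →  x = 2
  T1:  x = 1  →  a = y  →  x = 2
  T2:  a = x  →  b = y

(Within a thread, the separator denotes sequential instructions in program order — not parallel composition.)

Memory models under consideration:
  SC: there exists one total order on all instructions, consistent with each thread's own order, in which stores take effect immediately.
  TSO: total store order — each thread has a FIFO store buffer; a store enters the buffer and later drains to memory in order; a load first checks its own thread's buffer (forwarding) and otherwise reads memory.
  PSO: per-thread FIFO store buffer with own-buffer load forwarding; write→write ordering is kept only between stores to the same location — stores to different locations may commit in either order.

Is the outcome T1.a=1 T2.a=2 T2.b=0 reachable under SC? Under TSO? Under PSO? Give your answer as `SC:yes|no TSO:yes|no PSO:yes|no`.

SC:no TSO:no PSO:yes

outcome vector order: (T1.a,T2.a,T2.b)
under SC → (0,0,0); (0,0,1); (0,1,0); (0,1,1); (0,2,0); (0,2,1); (1,0,0); (1,0,1); (1,1,0); (1,1,1); (1,2,1)
under TSO → (0,0,0); (0,0,1); (0,1,0); (0,1,1); (0,2,0); (0,2,1); (1,0,0); (1,0,1); (1,1,0); (1,1,1); (1,2,1)
under PSO → (0,0,0); (0,0,1); (0,1,0); (0,1,1); (0,2,0); (0,2,1); (1,0,0); (1,0,1); (1,1,0); (1,1,1); (1,2,0); (1,2,1)
target (1,2,0) ∈ {PSO}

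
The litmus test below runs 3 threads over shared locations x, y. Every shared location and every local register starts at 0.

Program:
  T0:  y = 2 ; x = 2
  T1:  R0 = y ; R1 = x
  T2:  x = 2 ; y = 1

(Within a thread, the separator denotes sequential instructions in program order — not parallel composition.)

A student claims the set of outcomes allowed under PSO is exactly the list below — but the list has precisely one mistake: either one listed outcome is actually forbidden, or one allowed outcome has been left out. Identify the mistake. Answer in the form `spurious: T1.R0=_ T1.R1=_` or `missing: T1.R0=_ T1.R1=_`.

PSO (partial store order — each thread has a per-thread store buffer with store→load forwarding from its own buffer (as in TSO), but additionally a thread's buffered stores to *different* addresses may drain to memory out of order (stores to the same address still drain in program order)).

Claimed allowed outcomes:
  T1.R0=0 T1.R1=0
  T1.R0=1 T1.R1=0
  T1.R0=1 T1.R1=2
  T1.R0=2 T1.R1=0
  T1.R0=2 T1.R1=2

outcome vector order: (T1.R0,T1.R1)
[PSO] allowed = {(0,0); (0,2); (1,0); (1,2); (2,0); (2,2)}
PSO∖claimed = {(0,2)}

missing: T1.R0=0 T1.R1=2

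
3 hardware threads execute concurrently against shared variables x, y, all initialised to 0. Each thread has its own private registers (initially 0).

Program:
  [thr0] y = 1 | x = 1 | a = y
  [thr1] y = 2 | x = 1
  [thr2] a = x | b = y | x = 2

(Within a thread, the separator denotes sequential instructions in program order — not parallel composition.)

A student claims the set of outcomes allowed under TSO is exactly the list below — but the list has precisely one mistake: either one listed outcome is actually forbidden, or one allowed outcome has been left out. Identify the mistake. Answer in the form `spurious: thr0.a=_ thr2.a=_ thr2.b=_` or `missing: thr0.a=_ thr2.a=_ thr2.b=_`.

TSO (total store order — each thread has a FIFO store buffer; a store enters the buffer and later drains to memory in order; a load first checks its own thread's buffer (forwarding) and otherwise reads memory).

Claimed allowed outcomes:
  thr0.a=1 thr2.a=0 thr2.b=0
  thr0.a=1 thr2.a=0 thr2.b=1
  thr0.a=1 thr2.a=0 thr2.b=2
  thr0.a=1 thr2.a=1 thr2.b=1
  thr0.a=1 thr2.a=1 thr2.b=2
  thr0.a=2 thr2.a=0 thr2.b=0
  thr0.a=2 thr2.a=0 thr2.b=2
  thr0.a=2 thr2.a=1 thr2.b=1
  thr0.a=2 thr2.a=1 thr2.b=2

outcome vector order: (thr0.a,thr2.a,thr2.b)
under TSO → 100, 101, 102, 111, 112, 200, 201, 202, 211, 212
TSO∖claimed = {201}

missing: thr0.a=2 thr2.a=0 thr2.b=1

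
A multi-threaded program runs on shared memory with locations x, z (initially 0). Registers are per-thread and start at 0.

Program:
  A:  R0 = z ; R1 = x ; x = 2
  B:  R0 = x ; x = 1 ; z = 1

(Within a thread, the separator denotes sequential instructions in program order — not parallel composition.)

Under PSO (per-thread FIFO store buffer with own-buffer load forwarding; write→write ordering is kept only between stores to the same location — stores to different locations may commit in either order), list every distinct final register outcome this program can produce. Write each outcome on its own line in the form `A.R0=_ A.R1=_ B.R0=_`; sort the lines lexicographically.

A.R0=0 A.R1=0 B.R0=0
A.R0=0 A.R1=0 B.R0=2
A.R0=0 A.R1=1 B.R0=0
A.R0=1 A.R1=0 B.R0=0
A.R0=1 A.R1=1 B.R0=0

outcome vector order: (A.R0,A.R1,B.R0)
|PSO outcomes| = 5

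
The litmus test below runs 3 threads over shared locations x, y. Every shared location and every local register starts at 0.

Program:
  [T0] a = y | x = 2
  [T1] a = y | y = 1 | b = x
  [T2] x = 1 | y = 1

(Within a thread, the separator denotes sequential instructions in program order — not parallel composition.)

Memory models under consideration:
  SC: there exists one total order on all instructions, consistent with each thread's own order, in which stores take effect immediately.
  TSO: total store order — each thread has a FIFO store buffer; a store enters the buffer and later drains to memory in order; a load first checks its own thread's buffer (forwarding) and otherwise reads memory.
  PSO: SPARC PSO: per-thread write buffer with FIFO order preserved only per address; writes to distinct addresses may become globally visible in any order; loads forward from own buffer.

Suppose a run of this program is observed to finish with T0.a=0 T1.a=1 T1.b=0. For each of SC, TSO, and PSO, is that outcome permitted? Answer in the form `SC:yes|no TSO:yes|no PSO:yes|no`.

SC:no TSO:no PSO:yes

outcome vector order: (T0.a,T1.a,T1.b)
SC: 10 outcomes — {(0,0,0); (0,0,1); (0,0,2); (0,1,1); (0,1,2); (1,0,0); (1,0,1); (1,0,2); (1,1,1); (1,1,2)}
TSO: 10 outcomes — {(0,0,0); (0,0,1); (0,0,2); (0,1,1); (0,1,2); (1,0,0); (1,0,1); (1,0,2); (1,1,1); (1,1,2)}
PSO: 12 outcomes — {(0,0,0); (0,0,1); (0,0,2); (0,1,0); (0,1,1); (0,1,2); (1,0,0); (1,0,1); (1,0,2); (1,1,0); (1,1,1); (1,1,2)}
target (0,1,0) ∈ {PSO}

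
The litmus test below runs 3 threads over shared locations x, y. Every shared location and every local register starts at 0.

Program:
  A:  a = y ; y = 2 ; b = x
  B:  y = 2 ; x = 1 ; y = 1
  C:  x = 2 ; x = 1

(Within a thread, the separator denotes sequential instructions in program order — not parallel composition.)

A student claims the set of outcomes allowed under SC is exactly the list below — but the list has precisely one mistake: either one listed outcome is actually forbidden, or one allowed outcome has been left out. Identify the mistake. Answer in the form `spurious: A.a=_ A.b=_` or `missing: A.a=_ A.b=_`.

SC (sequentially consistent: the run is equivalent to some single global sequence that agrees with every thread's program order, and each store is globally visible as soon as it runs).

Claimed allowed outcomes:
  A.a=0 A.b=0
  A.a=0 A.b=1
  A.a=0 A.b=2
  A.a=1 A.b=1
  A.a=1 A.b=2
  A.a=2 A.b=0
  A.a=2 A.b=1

outcome vector order: (A.a,A.b)
under SC → <0 0> <0 1> <0 2> <1 1> <1 2> <2 0> <2 1> <2 2>
SC∖claimed = {<2 2>}

missing: A.a=2 A.b=2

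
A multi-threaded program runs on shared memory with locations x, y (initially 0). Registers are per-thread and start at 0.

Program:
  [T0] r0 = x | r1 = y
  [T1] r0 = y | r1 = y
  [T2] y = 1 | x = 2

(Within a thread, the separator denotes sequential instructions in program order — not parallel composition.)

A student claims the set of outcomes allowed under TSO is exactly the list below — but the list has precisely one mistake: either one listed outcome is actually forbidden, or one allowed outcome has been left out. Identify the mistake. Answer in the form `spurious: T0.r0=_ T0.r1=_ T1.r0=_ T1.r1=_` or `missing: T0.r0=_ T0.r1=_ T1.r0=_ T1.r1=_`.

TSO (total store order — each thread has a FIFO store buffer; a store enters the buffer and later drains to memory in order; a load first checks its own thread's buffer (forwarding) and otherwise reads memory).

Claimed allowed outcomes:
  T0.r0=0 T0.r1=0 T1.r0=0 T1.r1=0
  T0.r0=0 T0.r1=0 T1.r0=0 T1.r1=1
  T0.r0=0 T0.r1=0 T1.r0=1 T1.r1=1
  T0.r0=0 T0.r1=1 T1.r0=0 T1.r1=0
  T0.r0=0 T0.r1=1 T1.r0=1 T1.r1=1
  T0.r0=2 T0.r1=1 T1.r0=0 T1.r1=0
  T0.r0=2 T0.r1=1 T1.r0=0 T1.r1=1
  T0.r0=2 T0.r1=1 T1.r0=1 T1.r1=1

outcome vector order: (T0.r0,T0.r1,T1.r0,T1.r1)
TSO: 9 outcomes — {<0 0 0 0>; <0 0 0 1>; <0 0 1 1>; <0 1 0 0>; <0 1 0 1>; <0 1 1 1>; <2 1 0 0>; <2 1 0 1>; <2 1 1 1>}
TSO∖claimed = {<0 1 0 1>}

missing: T0.r0=0 T0.r1=1 T1.r0=0 T1.r1=1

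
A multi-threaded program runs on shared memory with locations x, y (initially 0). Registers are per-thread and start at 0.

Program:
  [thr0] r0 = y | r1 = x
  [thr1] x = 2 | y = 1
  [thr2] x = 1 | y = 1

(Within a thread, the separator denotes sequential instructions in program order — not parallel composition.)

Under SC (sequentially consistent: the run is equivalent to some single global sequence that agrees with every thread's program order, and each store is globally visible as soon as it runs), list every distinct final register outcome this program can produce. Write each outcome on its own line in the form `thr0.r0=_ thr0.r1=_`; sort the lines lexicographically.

thr0.r0=0 thr0.r1=0
thr0.r0=0 thr0.r1=1
thr0.r0=0 thr0.r1=2
thr0.r0=1 thr0.r1=1
thr0.r0=1 thr0.r1=2

outcome vector order: (thr0.r0,thr0.r1)
|SC outcomes| = 5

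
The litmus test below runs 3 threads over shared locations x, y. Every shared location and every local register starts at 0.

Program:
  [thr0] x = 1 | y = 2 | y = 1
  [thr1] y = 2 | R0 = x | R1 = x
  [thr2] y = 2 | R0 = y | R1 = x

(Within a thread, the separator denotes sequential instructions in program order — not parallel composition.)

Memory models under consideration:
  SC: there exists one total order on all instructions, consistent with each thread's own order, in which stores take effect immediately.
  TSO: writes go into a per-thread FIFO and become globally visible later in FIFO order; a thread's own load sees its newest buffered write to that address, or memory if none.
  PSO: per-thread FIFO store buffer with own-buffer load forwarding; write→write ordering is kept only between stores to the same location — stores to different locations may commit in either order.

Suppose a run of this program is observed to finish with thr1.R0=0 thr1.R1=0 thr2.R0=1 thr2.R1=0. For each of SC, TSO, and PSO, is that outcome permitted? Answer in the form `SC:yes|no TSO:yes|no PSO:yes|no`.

outcome vector order: (thr1.R0,thr1.R1,thr2.R0,thr2.R1)
SC: 9 outcomes — {0011, 0020, 0021, 0111, 0120, 0121, 1111, 1120, 1121}
TSO: 9 outcomes — {0011, 0020, 0021, 0111, 0120, 0121, 1111, 1120, 1121}
PSO: 12 outcomes — {0010, 0011, 0020, 0021, 0110, 0111, 0120, 0121, 1110, 1111, 1120, 1121}
target 0010 ∈ {PSO}

SC:no TSO:no PSO:yes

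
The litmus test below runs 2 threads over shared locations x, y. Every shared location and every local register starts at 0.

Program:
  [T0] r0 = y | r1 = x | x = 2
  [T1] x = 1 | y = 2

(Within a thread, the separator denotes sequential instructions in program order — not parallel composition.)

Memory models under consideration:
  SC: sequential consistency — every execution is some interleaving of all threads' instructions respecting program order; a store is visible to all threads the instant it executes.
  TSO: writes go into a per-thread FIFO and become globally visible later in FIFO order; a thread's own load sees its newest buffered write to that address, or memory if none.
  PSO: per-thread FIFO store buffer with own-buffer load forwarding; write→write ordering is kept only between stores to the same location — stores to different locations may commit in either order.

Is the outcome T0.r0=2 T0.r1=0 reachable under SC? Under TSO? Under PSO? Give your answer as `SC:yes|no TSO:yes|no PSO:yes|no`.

outcome vector order: (T0.r0,T0.r1)
under SC → 00; 01; 21
under TSO → 00; 01; 21
under PSO → 00; 01; 20; 21
target 20 ∈ {PSO}

SC:no TSO:no PSO:yes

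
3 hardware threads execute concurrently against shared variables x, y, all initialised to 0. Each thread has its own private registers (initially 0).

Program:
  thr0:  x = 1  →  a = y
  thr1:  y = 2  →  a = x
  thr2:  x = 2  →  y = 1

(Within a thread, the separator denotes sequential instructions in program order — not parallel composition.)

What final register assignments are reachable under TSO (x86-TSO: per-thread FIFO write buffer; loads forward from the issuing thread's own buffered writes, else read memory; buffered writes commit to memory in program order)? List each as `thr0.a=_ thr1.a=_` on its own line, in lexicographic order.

thr0.a=0 thr1.a=0
thr0.a=0 thr1.a=1
thr0.a=0 thr1.a=2
thr0.a=1 thr1.a=0
thr0.a=1 thr1.a=1
thr0.a=1 thr1.a=2
thr0.a=2 thr1.a=0
thr0.a=2 thr1.a=1
thr0.a=2 thr1.a=2

outcome vector order: (thr0.a,thr1.a)
|TSO outcomes| = 9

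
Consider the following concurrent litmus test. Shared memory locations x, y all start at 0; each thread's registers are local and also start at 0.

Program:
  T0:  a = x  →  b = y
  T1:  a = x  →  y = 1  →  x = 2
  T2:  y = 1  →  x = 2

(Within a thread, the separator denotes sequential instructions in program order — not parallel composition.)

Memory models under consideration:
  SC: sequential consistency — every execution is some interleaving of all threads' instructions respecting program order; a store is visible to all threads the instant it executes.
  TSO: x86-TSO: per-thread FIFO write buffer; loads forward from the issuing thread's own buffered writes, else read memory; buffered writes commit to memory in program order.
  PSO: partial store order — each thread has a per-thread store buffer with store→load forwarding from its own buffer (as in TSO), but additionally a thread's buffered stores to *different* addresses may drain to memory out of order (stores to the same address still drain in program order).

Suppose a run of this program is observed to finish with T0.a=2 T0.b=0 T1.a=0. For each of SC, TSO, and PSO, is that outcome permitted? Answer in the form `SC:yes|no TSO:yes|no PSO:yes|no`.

outcome vector order: (T0.a,T0.b,T1.a)
under SC → 000, 002, 010, 012, 210, 212
under TSO → 000, 002, 010, 012, 210, 212
under PSO → 000, 002, 010, 012, 200, 202, 210, 212
target 200 ∈ {PSO}

SC:no TSO:no PSO:yes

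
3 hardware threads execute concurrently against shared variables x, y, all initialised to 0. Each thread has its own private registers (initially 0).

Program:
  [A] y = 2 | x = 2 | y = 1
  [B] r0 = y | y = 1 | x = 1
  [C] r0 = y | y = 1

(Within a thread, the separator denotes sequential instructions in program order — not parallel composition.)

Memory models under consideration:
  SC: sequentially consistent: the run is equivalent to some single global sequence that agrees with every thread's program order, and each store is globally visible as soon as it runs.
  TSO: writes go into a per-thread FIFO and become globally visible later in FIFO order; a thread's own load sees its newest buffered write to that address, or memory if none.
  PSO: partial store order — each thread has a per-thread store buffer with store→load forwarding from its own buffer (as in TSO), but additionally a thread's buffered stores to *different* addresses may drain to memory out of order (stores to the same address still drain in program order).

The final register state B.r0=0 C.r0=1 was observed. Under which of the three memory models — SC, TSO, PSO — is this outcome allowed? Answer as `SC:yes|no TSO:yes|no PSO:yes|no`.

outcome vector order: (B.r0,C.r0)
under SC → <0 0>, <0 1>, <0 2>, <1 0>, <1 1>, <1 2>, <2 0>, <2 1>, <2 2>
under TSO → <0 0>, <0 1>, <0 2>, <1 0>, <1 1>, <1 2>, <2 0>, <2 1>, <2 2>
under PSO → <0 0>, <0 1>, <0 2>, <1 0>, <1 1>, <1 2>, <2 0>, <2 1>, <2 2>
target <0 1> ∈ {SC,TSO,PSO}

SC:yes TSO:yes PSO:yes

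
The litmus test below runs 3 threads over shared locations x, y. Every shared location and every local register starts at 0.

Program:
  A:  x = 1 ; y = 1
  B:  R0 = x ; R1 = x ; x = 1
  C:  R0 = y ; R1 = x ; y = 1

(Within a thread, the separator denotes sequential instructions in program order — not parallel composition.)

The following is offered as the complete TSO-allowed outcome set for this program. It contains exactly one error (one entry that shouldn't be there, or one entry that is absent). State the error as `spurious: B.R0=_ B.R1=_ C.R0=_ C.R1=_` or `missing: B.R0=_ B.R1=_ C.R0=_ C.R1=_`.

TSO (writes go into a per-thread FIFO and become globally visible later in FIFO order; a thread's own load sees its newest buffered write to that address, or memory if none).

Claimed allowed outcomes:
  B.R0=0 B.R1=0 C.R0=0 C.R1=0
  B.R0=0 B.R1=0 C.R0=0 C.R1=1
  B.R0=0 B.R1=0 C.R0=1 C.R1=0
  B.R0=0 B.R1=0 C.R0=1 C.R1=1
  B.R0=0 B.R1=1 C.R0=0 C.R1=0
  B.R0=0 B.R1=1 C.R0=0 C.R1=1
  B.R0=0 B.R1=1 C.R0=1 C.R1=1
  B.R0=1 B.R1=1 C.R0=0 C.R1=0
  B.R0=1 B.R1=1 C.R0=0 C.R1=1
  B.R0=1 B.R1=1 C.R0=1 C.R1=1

spurious: B.R0=0 B.R1=0 C.R0=1 C.R1=0

outcome vector order: (B.R0,B.R1,C.R0,C.R1)
TSO: 9 outcomes — {(0,0,0,0), (0,0,0,1), (0,0,1,1), (0,1,0,0), (0,1,0,1), (0,1,1,1), (1,1,0,0), (1,1,0,1), (1,1,1,1)}
claimed∖TSO = {(0,0,1,0)}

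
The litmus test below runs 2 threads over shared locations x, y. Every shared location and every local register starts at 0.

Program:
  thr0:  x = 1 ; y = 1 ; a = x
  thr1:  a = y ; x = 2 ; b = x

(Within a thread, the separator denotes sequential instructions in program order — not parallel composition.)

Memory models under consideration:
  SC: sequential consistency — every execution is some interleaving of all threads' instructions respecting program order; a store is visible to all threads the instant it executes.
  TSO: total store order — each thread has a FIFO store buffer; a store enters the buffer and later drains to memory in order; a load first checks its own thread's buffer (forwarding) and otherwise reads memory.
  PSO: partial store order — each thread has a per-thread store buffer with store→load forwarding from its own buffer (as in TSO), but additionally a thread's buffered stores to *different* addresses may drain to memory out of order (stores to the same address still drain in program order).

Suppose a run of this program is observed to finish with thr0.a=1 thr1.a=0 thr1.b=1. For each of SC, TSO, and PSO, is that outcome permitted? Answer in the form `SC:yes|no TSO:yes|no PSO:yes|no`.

outcome vector order: (thr0.a,thr1.a,thr1.b)
SC: 5 outcomes — {1/0/1; 1/0/2; 1/1/2; 2/0/2; 2/1/2}
TSO: 5 outcomes — {1/0/1; 1/0/2; 1/1/2; 2/0/2; 2/1/2}
PSO: 6 outcomes — {1/0/1; 1/0/2; 1/1/1; 1/1/2; 2/0/2; 2/1/2}
target 1/0/1 ∈ {SC,TSO,PSO}

SC:yes TSO:yes PSO:yes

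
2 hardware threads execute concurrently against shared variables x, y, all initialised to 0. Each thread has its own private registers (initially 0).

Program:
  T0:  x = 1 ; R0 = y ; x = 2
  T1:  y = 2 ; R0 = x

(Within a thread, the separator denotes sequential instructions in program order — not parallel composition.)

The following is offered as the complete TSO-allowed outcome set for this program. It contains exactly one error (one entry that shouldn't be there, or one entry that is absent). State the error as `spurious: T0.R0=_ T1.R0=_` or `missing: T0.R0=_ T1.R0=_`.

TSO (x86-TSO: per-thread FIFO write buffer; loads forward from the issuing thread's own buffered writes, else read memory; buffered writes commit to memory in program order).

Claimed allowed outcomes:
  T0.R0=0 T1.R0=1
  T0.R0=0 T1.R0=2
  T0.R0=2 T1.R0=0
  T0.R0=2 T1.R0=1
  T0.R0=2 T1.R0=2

outcome vector order: (T0.R0,T1.R0)
under TSO → 00 01 02 20 21 22
TSO∖claimed = {00}

missing: T0.R0=0 T1.R0=0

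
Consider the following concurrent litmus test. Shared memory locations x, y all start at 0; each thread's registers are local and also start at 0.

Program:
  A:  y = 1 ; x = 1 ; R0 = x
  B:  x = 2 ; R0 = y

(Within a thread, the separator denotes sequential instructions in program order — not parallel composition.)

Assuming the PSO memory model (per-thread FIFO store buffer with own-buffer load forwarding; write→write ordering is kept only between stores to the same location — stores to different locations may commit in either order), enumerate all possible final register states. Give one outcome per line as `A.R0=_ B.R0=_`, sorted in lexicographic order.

A.R0=1 B.R0=0
A.R0=1 B.R0=1
A.R0=2 B.R0=0
A.R0=2 B.R0=1

outcome vector order: (A.R0,B.R0)
|PSO outcomes| = 4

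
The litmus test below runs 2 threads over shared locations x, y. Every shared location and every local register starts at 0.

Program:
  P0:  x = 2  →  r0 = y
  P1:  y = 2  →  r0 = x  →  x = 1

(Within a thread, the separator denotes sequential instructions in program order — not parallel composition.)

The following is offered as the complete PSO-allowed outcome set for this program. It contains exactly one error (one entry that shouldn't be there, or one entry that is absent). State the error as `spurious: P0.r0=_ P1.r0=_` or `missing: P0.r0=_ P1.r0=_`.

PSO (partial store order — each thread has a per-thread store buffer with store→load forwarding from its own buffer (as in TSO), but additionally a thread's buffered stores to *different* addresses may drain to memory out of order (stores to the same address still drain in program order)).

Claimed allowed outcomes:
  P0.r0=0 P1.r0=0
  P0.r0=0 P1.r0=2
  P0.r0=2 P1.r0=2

outcome vector order: (P0.r0,P1.r0)
under PSO → 0/0; 0/2; 2/0; 2/2
PSO∖claimed = {2/0}

missing: P0.r0=2 P1.r0=0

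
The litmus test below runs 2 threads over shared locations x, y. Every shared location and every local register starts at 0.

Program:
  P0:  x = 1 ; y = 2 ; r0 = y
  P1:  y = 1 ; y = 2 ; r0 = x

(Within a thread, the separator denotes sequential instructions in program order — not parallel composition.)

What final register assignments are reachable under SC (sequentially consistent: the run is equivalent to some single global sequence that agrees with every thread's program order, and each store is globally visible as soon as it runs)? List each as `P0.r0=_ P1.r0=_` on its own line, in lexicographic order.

P0.r0=1 P1.r0=1
P0.r0=2 P1.r0=0
P0.r0=2 P1.r0=1

outcome vector order: (P0.r0,P1.r0)
|SC outcomes| = 3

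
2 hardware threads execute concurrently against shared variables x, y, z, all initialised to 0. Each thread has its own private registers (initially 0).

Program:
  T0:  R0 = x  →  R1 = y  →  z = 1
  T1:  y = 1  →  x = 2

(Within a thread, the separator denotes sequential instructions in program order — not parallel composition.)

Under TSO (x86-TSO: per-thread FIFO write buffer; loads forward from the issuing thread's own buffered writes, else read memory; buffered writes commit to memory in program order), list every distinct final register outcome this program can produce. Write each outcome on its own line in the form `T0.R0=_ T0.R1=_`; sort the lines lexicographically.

outcome vector order: (T0.R0,T0.R1)
|TSO outcomes| = 3

T0.R0=0 T0.R1=0
T0.R0=0 T0.R1=1
T0.R0=2 T0.R1=1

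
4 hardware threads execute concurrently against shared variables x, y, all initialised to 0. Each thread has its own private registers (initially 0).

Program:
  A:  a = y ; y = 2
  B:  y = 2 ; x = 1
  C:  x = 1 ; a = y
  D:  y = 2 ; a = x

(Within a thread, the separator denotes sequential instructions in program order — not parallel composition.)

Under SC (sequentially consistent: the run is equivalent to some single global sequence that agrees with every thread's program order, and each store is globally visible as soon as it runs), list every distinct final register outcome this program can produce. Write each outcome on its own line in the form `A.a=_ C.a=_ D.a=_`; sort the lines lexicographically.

outcome vector order: (A.a,C.a,D.a)
|SC outcomes| = 6

A.a=0 C.a=0 D.a=1
A.a=0 C.a=2 D.a=0
A.a=0 C.a=2 D.a=1
A.a=2 C.a=0 D.a=1
A.a=2 C.a=2 D.a=0
A.a=2 C.a=2 D.a=1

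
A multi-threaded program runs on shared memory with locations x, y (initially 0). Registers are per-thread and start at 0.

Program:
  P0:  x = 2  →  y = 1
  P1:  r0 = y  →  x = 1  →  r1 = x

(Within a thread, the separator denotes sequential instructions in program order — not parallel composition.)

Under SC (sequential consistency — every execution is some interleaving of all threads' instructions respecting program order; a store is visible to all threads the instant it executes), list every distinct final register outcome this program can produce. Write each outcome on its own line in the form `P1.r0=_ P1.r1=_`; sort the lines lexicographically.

outcome vector order: (P1.r0,P1.r1)
|SC outcomes| = 3

P1.r0=0 P1.r1=1
P1.r0=0 P1.r1=2
P1.r0=1 P1.r1=1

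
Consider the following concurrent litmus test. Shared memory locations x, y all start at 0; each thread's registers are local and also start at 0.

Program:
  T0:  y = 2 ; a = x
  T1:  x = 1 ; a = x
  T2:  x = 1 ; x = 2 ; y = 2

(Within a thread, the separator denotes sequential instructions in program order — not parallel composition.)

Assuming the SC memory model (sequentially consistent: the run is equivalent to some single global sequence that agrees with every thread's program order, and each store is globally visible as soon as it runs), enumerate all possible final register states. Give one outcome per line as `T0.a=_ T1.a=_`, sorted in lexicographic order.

outcome vector order: (T0.a,T1.a)
|SC outcomes| = 6

T0.a=0 T1.a=1
T0.a=0 T1.a=2
T0.a=1 T1.a=1
T0.a=1 T1.a=2
T0.a=2 T1.a=1
T0.a=2 T1.a=2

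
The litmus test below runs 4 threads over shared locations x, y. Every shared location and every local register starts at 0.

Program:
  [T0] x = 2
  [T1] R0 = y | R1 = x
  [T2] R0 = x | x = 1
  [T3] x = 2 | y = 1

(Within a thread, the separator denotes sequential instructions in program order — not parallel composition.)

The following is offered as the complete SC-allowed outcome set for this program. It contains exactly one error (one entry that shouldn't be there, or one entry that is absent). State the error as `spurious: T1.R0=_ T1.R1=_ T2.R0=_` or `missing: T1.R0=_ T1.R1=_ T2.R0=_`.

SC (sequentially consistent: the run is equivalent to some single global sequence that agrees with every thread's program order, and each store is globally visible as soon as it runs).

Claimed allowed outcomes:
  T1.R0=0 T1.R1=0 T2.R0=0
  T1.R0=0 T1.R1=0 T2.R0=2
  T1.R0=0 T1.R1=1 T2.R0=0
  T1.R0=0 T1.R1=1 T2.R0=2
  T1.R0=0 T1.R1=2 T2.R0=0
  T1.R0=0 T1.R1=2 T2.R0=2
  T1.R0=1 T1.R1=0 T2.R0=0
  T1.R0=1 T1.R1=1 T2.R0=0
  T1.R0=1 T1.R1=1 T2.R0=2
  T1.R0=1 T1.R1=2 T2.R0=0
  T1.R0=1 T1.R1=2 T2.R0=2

outcome vector order: (T1.R0,T1.R1,T2.R0)
SC (10): 0/0/0; 0/0/2; 0/1/0; 0/1/2; 0/2/0; 0/2/2; 1/1/0; 1/1/2; 1/2/0; 1/2/2
claimed∖SC = {1/0/0}

spurious: T1.R0=1 T1.R1=0 T2.R0=0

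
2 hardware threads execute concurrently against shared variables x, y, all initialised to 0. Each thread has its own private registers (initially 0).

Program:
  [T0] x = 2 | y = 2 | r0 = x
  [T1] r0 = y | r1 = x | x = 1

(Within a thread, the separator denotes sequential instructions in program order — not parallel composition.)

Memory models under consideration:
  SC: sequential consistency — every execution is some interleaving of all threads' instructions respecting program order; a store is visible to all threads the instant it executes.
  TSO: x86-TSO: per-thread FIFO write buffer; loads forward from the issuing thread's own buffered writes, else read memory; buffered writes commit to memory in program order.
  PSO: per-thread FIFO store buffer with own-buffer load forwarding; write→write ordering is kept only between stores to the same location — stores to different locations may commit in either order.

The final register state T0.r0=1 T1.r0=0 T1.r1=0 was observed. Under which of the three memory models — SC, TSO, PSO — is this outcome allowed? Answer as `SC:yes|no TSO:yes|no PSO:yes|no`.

outcome vector order: (T0.r0,T1.r0,T1.r1)
under SC → 1/0/0 1/0/2 1/2/2 2/0/0 2/0/2 2/2/2
under TSO → 1/0/0 1/0/2 1/2/2 2/0/0 2/0/2 2/2/2
under PSO → 1/0/0 1/0/2 1/2/0 1/2/2 2/0/0 2/0/2 2/2/0 2/2/2
target 1/0/0 ∈ {SC,TSO,PSO}

SC:yes TSO:yes PSO:yes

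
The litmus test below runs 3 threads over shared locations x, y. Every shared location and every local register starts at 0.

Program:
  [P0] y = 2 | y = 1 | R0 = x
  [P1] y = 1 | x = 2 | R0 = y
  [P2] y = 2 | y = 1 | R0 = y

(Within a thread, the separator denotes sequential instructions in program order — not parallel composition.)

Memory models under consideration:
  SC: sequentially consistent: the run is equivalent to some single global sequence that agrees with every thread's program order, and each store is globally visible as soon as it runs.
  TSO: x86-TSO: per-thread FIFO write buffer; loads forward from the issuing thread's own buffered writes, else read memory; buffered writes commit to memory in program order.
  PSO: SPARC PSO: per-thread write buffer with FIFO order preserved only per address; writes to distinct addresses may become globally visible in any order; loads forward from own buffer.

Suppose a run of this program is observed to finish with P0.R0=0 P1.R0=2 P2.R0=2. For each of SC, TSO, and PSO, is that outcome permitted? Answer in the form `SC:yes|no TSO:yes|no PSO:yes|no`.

outcome vector order: (P0.R0,P1.R0,P2.R0)
SC (7): (0,1,1); (0,1,2); (0,2,1); (2,1,1); (2,1,2); (2,2,1); (2,2,2)
TSO (8): (0,1,1); (0,1,2); (0,2,1); (0,2,2); (2,1,1); (2,1,2); (2,2,1); (2,2,2)
PSO (8): (0,1,1); (0,1,2); (0,2,1); (0,2,2); (2,1,1); (2,1,2); (2,2,1); (2,2,2)
target (0,2,2) ∈ {TSO,PSO}

SC:no TSO:yes PSO:yes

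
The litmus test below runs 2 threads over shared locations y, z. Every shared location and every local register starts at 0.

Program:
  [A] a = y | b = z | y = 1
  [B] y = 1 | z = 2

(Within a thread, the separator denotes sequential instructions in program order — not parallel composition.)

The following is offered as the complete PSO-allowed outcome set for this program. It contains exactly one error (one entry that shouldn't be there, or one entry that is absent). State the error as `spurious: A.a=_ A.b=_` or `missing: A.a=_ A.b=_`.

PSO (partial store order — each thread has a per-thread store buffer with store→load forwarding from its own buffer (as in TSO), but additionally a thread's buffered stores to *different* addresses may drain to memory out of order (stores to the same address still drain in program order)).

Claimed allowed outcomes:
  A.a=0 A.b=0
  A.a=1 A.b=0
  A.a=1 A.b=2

outcome vector order: (A.a,A.b)
[PSO] allowed = {0/0 0/2 1/0 1/2}
PSO∖claimed = {0/2}

missing: A.a=0 A.b=2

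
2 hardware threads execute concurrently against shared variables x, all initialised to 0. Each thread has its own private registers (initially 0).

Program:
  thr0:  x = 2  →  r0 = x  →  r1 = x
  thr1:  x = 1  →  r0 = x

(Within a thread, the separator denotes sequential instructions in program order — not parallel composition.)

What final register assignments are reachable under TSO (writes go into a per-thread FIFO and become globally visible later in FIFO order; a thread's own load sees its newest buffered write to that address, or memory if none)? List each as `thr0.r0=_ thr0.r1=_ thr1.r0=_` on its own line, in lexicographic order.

thr0.r0=1 thr0.r1=1 thr1.r0=1
thr0.r0=2 thr0.r1=1 thr1.r0=1
thr0.r0=2 thr0.r1=2 thr1.r0=1
thr0.r0=2 thr0.r1=2 thr1.r0=2

outcome vector order: (thr0.r0,thr0.r1,thr1.r0)
|TSO outcomes| = 4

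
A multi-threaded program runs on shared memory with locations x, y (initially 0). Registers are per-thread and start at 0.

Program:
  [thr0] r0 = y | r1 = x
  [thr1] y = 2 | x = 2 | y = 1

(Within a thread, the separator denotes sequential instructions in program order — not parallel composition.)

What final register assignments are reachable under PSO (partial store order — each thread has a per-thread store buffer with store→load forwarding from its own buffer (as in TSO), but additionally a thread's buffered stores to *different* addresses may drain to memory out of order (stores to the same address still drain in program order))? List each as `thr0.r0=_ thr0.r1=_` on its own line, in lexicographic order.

thr0.r0=0 thr0.r1=0
thr0.r0=0 thr0.r1=2
thr0.r0=1 thr0.r1=0
thr0.r0=1 thr0.r1=2
thr0.r0=2 thr0.r1=0
thr0.r0=2 thr0.r1=2

outcome vector order: (thr0.r0,thr0.r1)
|PSO outcomes| = 6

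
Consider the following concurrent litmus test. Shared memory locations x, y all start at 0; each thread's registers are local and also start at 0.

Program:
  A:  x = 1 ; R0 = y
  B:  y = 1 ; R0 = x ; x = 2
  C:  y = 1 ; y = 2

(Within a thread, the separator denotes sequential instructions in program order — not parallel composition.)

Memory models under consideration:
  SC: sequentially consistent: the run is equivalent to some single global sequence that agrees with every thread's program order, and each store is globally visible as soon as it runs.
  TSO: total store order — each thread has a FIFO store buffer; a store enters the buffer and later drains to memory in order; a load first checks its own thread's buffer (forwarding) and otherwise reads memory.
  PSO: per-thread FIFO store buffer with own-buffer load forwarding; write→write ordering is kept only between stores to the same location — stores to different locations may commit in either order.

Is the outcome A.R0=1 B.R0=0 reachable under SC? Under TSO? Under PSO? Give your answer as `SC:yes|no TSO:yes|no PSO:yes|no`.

SC:yes TSO:yes PSO:yes

outcome vector order: (A.R0,B.R0)
under SC → <0 1>, <1 0>, <1 1>, <2 0>, <2 1>
under TSO → <0 0>, <0 1>, <1 0>, <1 1>, <2 0>, <2 1>
under PSO → <0 0>, <0 1>, <1 0>, <1 1>, <2 0>, <2 1>
target <1 0> ∈ {SC,TSO,PSO}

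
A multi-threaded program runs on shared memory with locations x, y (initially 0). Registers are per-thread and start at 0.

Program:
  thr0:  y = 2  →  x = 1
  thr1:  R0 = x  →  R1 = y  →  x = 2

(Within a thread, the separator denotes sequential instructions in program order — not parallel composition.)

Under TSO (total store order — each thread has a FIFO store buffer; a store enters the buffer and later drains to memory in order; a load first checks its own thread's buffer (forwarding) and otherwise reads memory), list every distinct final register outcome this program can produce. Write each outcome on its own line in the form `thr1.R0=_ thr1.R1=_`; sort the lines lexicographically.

thr1.R0=0 thr1.R1=0
thr1.R0=0 thr1.R1=2
thr1.R0=1 thr1.R1=2

outcome vector order: (thr1.R0,thr1.R1)
|TSO outcomes| = 3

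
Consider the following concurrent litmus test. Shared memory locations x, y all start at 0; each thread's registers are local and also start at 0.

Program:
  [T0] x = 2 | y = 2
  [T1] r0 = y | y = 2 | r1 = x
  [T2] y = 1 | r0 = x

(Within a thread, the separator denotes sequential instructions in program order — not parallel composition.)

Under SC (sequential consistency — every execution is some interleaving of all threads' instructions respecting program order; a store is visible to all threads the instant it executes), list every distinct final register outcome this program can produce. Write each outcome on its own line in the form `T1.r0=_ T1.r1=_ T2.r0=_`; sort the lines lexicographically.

outcome vector order: (T1.r0,T1.r1,T2.r0)
|SC outcomes| = 10

T1.r0=0 T1.r1=0 T2.r0=0
T1.r0=0 T1.r1=0 T2.r0=2
T1.r0=0 T1.r1=2 T2.r0=0
T1.r0=0 T1.r1=2 T2.r0=2
T1.r0=1 T1.r1=0 T2.r0=0
T1.r0=1 T1.r1=0 T2.r0=2
T1.r0=1 T1.r1=2 T2.r0=0
T1.r0=1 T1.r1=2 T2.r0=2
T1.r0=2 T1.r1=2 T2.r0=0
T1.r0=2 T1.r1=2 T2.r0=2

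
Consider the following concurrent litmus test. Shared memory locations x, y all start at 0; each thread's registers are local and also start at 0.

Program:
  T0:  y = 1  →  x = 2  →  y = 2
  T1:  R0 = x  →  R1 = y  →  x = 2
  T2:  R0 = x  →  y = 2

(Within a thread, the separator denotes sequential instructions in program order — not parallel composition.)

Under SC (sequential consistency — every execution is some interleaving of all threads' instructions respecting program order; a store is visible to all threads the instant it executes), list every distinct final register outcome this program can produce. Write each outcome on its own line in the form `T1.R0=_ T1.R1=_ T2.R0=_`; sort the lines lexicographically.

T1.R0=0 T1.R1=0 T2.R0=0
T1.R0=0 T1.R1=0 T2.R0=2
T1.R0=0 T1.R1=1 T2.R0=0
T1.R0=0 T1.R1=1 T2.R0=2
T1.R0=0 T1.R1=2 T2.R0=0
T1.R0=0 T1.R1=2 T2.R0=2
T1.R0=2 T1.R1=1 T2.R0=0
T1.R0=2 T1.R1=1 T2.R0=2
T1.R0=2 T1.R1=2 T2.R0=0
T1.R0=2 T1.R1=2 T2.R0=2

outcome vector order: (T1.R0,T1.R1,T2.R0)
|SC outcomes| = 10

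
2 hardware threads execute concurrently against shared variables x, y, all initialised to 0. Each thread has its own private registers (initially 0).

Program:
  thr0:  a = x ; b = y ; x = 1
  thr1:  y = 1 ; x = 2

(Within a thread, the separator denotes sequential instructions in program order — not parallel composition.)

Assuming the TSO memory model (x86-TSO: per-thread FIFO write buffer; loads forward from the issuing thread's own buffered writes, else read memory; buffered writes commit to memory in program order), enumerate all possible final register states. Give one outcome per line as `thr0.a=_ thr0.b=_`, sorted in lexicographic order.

outcome vector order: (thr0.a,thr0.b)
|TSO outcomes| = 3

thr0.a=0 thr0.b=0
thr0.a=0 thr0.b=1
thr0.a=2 thr0.b=1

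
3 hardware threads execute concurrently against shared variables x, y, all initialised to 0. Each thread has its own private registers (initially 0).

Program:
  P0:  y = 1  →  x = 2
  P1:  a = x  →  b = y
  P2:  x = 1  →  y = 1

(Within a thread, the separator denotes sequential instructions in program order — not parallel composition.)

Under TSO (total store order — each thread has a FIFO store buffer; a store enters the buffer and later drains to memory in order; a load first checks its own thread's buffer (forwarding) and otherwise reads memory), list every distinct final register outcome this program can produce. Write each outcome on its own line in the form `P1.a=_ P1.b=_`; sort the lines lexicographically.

outcome vector order: (P1.a,P1.b)
|TSO outcomes| = 5

P1.a=0 P1.b=0
P1.a=0 P1.b=1
P1.a=1 P1.b=0
P1.a=1 P1.b=1
P1.a=2 P1.b=1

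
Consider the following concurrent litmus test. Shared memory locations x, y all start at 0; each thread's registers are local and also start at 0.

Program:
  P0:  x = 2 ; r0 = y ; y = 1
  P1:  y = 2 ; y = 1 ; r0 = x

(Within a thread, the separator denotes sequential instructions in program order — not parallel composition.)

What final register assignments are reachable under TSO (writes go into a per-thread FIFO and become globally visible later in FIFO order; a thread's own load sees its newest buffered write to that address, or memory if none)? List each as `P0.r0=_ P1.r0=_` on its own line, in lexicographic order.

P0.r0=0 P1.r0=0
P0.r0=0 P1.r0=2
P0.r0=1 P1.r0=0
P0.r0=1 P1.r0=2
P0.r0=2 P1.r0=0
P0.r0=2 P1.r0=2

outcome vector order: (P0.r0,P1.r0)
|TSO outcomes| = 6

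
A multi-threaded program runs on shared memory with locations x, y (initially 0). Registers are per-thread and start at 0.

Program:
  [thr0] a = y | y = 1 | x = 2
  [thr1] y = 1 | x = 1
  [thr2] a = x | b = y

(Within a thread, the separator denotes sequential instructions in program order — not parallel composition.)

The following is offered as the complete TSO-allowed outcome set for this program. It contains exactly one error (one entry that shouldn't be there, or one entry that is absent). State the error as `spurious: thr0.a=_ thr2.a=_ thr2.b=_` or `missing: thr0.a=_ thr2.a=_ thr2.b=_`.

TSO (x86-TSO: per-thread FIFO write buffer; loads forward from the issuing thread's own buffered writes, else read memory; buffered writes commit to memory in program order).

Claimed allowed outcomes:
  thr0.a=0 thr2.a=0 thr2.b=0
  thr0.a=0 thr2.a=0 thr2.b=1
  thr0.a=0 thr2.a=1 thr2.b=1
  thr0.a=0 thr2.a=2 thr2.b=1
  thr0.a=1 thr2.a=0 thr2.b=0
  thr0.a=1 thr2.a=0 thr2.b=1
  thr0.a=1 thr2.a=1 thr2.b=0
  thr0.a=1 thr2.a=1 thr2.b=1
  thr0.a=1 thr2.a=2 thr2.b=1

outcome vector order: (thr0.a,thr2.a,thr2.b)
[TSO] allowed = {0/0/0 0/0/1 0/1/1 0/2/1 1/0/0 1/0/1 1/1/1 1/2/1}
claimed∖TSO = {1/1/0}

spurious: thr0.a=1 thr2.a=1 thr2.b=0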